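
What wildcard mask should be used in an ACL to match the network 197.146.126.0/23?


Subnet mask: 255.255.254.0
Wildcard = 255.255.255.255 - subnet mask
255 - 255 = 0
255 - 255 = 0
255 - 254 = 1
255 - 0 = 255
Wildcard: 0.0.1.255


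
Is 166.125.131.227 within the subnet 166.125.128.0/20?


Subnet network: 166.125.128.0
Test IP AND mask: 166.125.128.0
Yes, 166.125.131.227 is in 166.125.128.0/20


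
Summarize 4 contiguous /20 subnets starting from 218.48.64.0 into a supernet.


Original prefix: /20
Number of subnets: 4 = 2^2
New prefix = 20 - 2 = 18
Supernet: 218.48.64.0/18


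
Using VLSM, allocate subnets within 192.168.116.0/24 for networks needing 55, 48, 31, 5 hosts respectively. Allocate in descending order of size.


55 hosts -> /26 (62 usable): 192.168.116.0/26
48 hosts -> /26 (62 usable): 192.168.116.64/26
31 hosts -> /26 (62 usable): 192.168.116.128/26
5 hosts -> /29 (6 usable): 192.168.116.192/29
Allocation: 192.168.116.0/26 (55 hosts, 62 usable); 192.168.116.64/26 (48 hosts, 62 usable); 192.168.116.128/26 (31 hosts, 62 usable); 192.168.116.192/29 (5 hosts, 6 usable)


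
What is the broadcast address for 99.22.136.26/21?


Network: 99.22.136.0/21
Host bits = 11
Set all host bits to 1:
Broadcast: 99.22.143.255


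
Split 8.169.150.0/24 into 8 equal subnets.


New prefix = 24 + 3 = 27
Each subnet has 32 addresses
  8.169.150.0/27
  8.169.150.32/27
  8.169.150.64/27
  8.169.150.96/27
  8.169.150.128/27
  8.169.150.160/27
  8.169.150.192/27
  8.169.150.224/27
Subnets: 8.169.150.0/27, 8.169.150.32/27, 8.169.150.64/27, 8.169.150.96/27, 8.169.150.128/27, 8.169.150.160/27, 8.169.150.192/27, 8.169.150.224/27


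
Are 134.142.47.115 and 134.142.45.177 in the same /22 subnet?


Mask: 255.255.252.0
134.142.47.115 AND mask = 134.142.44.0
134.142.45.177 AND mask = 134.142.44.0
Yes, same subnet (134.142.44.0)


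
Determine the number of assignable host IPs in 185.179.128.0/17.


Host bits = 32 - 17 = 15
Total addresses = 2^15 = 32768
Usable = total - 2 (network and broadcast)
Usable hosts: 32766


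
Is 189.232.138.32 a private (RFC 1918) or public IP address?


RFC 1918 private ranges:
  10.0.0.0/8 (10.0.0.0 - 10.255.255.255)
  172.16.0.0/12 (172.16.0.0 - 172.31.255.255)
  192.168.0.0/16 (192.168.0.0 - 192.168.255.255)
Public (not in any RFC 1918 range)


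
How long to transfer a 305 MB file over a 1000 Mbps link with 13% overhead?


Effective throughput = 1000 * (1 - 13/100) = 870 Mbps
File size in Mb = 305 * 8 = 2440 Mb
Time = 2440 / 870
Time = 2.8046 seconds


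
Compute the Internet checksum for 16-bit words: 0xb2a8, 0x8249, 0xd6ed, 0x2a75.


Sum all words (with carry folding):
+ 0xb2a8 = 0xb2a8
+ 0x8249 = 0x34f2
+ 0xd6ed = 0x0be0
+ 0x2a75 = 0x3655
One's complement: ~0x3655
Checksum = 0xc9aa


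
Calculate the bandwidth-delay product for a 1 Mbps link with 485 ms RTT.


BDP = bandwidth * RTT
= 1 Mbps * 485 ms
= 1 * 1e6 * 485 / 1000 bits
= 485000 bits
= 60625 bytes
= 59.2041 KB
BDP = 485000 bits (60625 bytes)


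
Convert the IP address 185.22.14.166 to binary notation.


185 = 10111001
22 = 00010110
14 = 00001110
166 = 10100110
Binary: 10111001.00010110.00001110.10100110


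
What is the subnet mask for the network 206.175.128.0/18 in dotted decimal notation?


/18 means 18 network bits, 14 host bits
Binary: 11111111111111111100000000000000
Mask: 255.255.192.0


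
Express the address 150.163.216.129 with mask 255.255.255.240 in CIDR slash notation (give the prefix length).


Binary: 11111111.11111111.11111111.11110000
Count leading 1s
Prefix: /28


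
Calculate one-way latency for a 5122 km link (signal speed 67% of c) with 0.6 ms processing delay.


Speed = 0.67 * 3e5 km/s = 201000 km/s
Propagation delay = 5122 / 201000 = 0.0255 s = 25.4826 ms
Processing delay = 0.6 ms
Total one-way latency = 26.0826 ms


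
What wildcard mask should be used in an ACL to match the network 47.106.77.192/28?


Subnet mask: 255.255.255.240
Wildcard = 255.255.255.255 - subnet mask
255 - 255 = 0
255 - 255 = 0
255 - 255 = 0
255 - 240 = 15
Wildcard: 0.0.0.15


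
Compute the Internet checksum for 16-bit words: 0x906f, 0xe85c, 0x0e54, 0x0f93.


Sum all words (with carry folding):
+ 0x906f = 0x906f
+ 0xe85c = 0x78cc
+ 0x0e54 = 0x8720
+ 0x0f93 = 0x96b3
One's complement: ~0x96b3
Checksum = 0x694c


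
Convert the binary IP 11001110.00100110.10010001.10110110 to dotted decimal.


11001110 = 206
00100110 = 38
10010001 = 145
10110110 = 182
IP: 206.38.145.182


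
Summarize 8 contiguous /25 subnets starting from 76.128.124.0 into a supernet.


Original prefix: /25
Number of subnets: 8 = 2^3
New prefix = 25 - 3 = 22
Supernet: 76.128.124.0/22


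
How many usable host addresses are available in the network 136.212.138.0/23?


Host bits = 32 - 23 = 9
Total addresses = 2^9 = 512
Usable = total - 2 (network and broadcast)
Usable hosts: 510


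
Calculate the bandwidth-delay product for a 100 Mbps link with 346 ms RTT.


BDP = bandwidth * RTT
= 100 Mbps * 346 ms
= 100 * 1e6 * 346 / 1000 bits
= 34600000 bits
= 4325000 bytes
= 4223.6328 KB
BDP = 34600000 bits (4325000 bytes)


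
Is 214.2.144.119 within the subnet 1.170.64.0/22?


Subnet network: 1.170.64.0
Test IP AND mask: 214.2.144.0
No, 214.2.144.119 is not in 1.170.64.0/22


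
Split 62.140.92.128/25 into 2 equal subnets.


New prefix = 25 + 1 = 26
Each subnet has 64 addresses
  62.140.92.128/26
  62.140.92.192/26
Subnets: 62.140.92.128/26, 62.140.92.192/26


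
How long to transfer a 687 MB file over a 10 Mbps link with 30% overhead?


Effective throughput = 10 * (1 - 30/100) = 7 Mbps
File size in Mb = 687 * 8 = 5496 Mb
Time = 5496 / 7
Time = 785.1429 seconds


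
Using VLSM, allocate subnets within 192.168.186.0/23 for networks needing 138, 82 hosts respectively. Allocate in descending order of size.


138 hosts -> /24 (254 usable): 192.168.186.0/24
82 hosts -> /25 (126 usable): 192.168.187.0/25
Allocation: 192.168.186.0/24 (138 hosts, 254 usable); 192.168.187.0/25 (82 hosts, 126 usable)


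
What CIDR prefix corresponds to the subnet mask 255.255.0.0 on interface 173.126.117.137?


Binary: 11111111.11111111.00000000.00000000
Count leading 1s
Prefix: /16


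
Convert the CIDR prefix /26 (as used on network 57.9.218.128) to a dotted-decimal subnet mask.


/26 means 26 network bits, 6 host bits
Binary: 11111111111111111111111111000000
Mask: 255.255.255.192


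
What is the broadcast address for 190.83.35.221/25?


Network: 190.83.35.128/25
Host bits = 7
Set all host bits to 1:
Broadcast: 190.83.35.255


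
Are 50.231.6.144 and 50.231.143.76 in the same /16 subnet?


Mask: 255.255.0.0
50.231.6.144 AND mask = 50.231.0.0
50.231.143.76 AND mask = 50.231.0.0
Yes, same subnet (50.231.0.0)


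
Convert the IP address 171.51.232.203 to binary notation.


171 = 10101011
51 = 00110011
232 = 11101000
203 = 11001011
Binary: 10101011.00110011.11101000.11001011


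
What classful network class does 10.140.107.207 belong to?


First octet: 10
Binary: 00001010
0xxxxxxx -> Class A (1-126)
Class A, default mask 255.0.0.0 (/8)


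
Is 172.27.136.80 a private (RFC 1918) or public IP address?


RFC 1918 private ranges:
  10.0.0.0/8 (10.0.0.0 - 10.255.255.255)
  172.16.0.0/12 (172.16.0.0 - 172.31.255.255)
  192.168.0.0/16 (192.168.0.0 - 192.168.255.255)
Private (in 172.16.0.0/12)


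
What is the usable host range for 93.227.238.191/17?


Network: 93.227.128.0
Broadcast: 93.227.255.255
First usable = network + 1
Last usable = broadcast - 1
Range: 93.227.128.1 to 93.227.255.254


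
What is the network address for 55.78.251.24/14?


IP:   00110111.01001110.11111011.00011000
Mask: 11111111.11111100.00000000.00000000
AND operation:
Net:  00110111.01001100.00000000.00000000
Network: 55.76.0.0/14


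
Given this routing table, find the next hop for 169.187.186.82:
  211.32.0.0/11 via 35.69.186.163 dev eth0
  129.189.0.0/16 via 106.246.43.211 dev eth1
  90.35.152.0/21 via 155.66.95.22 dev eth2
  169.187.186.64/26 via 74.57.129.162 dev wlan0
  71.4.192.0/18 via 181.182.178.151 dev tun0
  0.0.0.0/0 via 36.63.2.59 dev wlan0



Longest prefix match for 169.187.186.82:
  /11 211.32.0.0: no
  /16 129.189.0.0: no
  /21 90.35.152.0: no
  /26 169.187.186.64: MATCH
  /18 71.4.192.0: no
  /0 0.0.0.0: MATCH
Selected: next-hop 74.57.129.162 via wlan0 (matched /26)


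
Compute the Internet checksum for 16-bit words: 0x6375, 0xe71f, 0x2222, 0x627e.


Sum all words (with carry folding):
+ 0x6375 = 0x6375
+ 0xe71f = 0x4a95
+ 0x2222 = 0x6cb7
+ 0x627e = 0xcf35
One's complement: ~0xcf35
Checksum = 0x30ca


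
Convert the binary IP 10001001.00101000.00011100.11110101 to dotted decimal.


10001001 = 137
00101000 = 40
00011100 = 28
11110101 = 245
IP: 137.40.28.245


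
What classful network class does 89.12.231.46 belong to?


First octet: 89
Binary: 01011001
0xxxxxxx -> Class A (1-126)
Class A, default mask 255.0.0.0 (/8)


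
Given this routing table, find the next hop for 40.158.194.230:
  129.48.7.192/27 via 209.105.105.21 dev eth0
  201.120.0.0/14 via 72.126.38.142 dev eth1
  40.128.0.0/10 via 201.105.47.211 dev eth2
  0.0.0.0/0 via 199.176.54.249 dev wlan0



Longest prefix match for 40.158.194.230:
  /27 129.48.7.192: no
  /14 201.120.0.0: no
  /10 40.128.0.0: MATCH
  /0 0.0.0.0: MATCH
Selected: next-hop 201.105.47.211 via eth2 (matched /10)


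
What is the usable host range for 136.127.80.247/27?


Network: 136.127.80.224
Broadcast: 136.127.80.255
First usable = network + 1
Last usable = broadcast - 1
Range: 136.127.80.225 to 136.127.80.254


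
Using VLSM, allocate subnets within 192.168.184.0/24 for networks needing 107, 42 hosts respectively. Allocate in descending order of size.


107 hosts -> /25 (126 usable): 192.168.184.0/25
42 hosts -> /26 (62 usable): 192.168.184.128/26
Allocation: 192.168.184.0/25 (107 hosts, 126 usable); 192.168.184.128/26 (42 hosts, 62 usable)


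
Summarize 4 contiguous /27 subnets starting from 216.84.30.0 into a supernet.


Original prefix: /27
Number of subnets: 4 = 2^2
New prefix = 27 - 2 = 25
Supernet: 216.84.30.0/25


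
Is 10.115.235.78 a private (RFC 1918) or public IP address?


RFC 1918 private ranges:
  10.0.0.0/8 (10.0.0.0 - 10.255.255.255)
  172.16.0.0/12 (172.16.0.0 - 172.31.255.255)
  192.168.0.0/16 (192.168.0.0 - 192.168.255.255)
Private (in 10.0.0.0/8)


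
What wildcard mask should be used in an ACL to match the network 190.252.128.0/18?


Subnet mask: 255.255.192.0
Wildcard = 255.255.255.255 - subnet mask
255 - 255 = 0
255 - 255 = 0
255 - 192 = 63
255 - 0 = 255
Wildcard: 0.0.63.255


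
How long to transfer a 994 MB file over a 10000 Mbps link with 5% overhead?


Effective throughput = 10000 * (1 - 5/100) = 9500 Mbps
File size in Mb = 994 * 8 = 7952 Mb
Time = 7952 / 9500
Time = 0.8371 seconds


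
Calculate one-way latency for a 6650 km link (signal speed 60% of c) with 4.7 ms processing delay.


Speed = 0.6 * 3e5 km/s = 180000 km/s
Propagation delay = 6650 / 180000 = 0.0369 s = 36.9444 ms
Processing delay = 4.7 ms
Total one-way latency = 41.6444 ms


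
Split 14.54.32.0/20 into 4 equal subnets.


New prefix = 20 + 2 = 22
Each subnet has 1024 addresses
  14.54.32.0/22
  14.54.36.0/22
  14.54.40.0/22
  14.54.44.0/22
Subnets: 14.54.32.0/22, 14.54.36.0/22, 14.54.40.0/22, 14.54.44.0/22


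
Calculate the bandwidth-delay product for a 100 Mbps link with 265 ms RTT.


BDP = bandwidth * RTT
= 100 Mbps * 265 ms
= 100 * 1e6 * 265 / 1000 bits
= 26500000 bits
= 3312500 bytes
= 3234.8633 KB
BDP = 26500000 bits (3312500 bytes)


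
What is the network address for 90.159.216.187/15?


IP:   01011010.10011111.11011000.10111011
Mask: 11111111.11111110.00000000.00000000
AND operation:
Net:  01011010.10011110.00000000.00000000
Network: 90.158.0.0/15


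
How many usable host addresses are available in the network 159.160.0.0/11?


Host bits = 32 - 11 = 21
Total addresses = 2^21 = 2097152
Usable = total - 2 (network and broadcast)
Usable hosts: 2097150


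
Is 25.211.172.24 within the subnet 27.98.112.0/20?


Subnet network: 27.98.112.0
Test IP AND mask: 25.211.160.0
No, 25.211.172.24 is not in 27.98.112.0/20


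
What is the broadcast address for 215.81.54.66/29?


Network: 215.81.54.64/29
Host bits = 3
Set all host bits to 1:
Broadcast: 215.81.54.71


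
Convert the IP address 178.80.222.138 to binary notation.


178 = 10110010
80 = 01010000
222 = 11011110
138 = 10001010
Binary: 10110010.01010000.11011110.10001010


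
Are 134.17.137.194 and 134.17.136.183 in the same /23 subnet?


Mask: 255.255.254.0
134.17.137.194 AND mask = 134.17.136.0
134.17.136.183 AND mask = 134.17.136.0
Yes, same subnet (134.17.136.0)


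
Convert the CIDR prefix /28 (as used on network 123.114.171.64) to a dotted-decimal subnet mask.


/28 means 28 network bits, 4 host bits
Binary: 11111111111111111111111111110000
Mask: 255.255.255.240


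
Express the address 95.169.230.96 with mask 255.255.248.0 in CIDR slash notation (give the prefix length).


Binary: 11111111.11111111.11111000.00000000
Count leading 1s
Prefix: /21


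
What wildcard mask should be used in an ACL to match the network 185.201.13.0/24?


Subnet mask: 255.255.255.0
Wildcard = 255.255.255.255 - subnet mask
255 - 255 = 0
255 - 255 = 0
255 - 255 = 0
255 - 0 = 255
Wildcard: 0.0.0.255


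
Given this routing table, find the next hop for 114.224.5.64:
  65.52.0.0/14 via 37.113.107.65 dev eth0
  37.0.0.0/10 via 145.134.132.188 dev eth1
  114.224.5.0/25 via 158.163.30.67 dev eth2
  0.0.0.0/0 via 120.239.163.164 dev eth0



Longest prefix match for 114.224.5.64:
  /14 65.52.0.0: no
  /10 37.0.0.0: no
  /25 114.224.5.0: MATCH
  /0 0.0.0.0: MATCH
Selected: next-hop 158.163.30.67 via eth2 (matched /25)


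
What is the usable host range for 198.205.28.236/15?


Network: 198.204.0.0
Broadcast: 198.205.255.255
First usable = network + 1
Last usable = broadcast - 1
Range: 198.204.0.1 to 198.205.255.254


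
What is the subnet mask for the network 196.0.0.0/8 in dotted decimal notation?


/8 means 8 network bits, 24 host bits
Binary: 11111111000000000000000000000000
Mask: 255.0.0.0


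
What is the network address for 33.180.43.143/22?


IP:   00100001.10110100.00101011.10001111
Mask: 11111111.11111111.11111100.00000000
AND operation:
Net:  00100001.10110100.00101000.00000000
Network: 33.180.40.0/22


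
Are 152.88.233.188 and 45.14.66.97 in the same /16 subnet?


Mask: 255.255.0.0
152.88.233.188 AND mask = 152.88.0.0
45.14.66.97 AND mask = 45.14.0.0
No, different subnets (152.88.0.0 vs 45.14.0.0)


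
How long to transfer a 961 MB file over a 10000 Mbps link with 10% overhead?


Effective throughput = 10000 * (1 - 10/100) = 9000 Mbps
File size in Mb = 961 * 8 = 7688 Mb
Time = 7688 / 9000
Time = 0.8542 seconds


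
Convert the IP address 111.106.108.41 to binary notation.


111 = 01101111
106 = 01101010
108 = 01101100
41 = 00101001
Binary: 01101111.01101010.01101100.00101001


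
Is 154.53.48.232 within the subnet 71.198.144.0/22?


Subnet network: 71.198.144.0
Test IP AND mask: 154.53.48.0
No, 154.53.48.232 is not in 71.198.144.0/22


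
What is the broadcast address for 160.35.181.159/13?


Network: 160.32.0.0/13
Host bits = 19
Set all host bits to 1:
Broadcast: 160.39.255.255


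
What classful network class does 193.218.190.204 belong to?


First octet: 193
Binary: 11000001
110xxxxx -> Class C (192-223)
Class C, default mask 255.255.255.0 (/24)


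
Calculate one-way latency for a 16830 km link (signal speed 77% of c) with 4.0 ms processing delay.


Speed = 0.77 * 3e5 km/s = 231000 km/s
Propagation delay = 16830 / 231000 = 0.0729 s = 72.8571 ms
Processing delay = 4.0 ms
Total one-way latency = 76.8571 ms


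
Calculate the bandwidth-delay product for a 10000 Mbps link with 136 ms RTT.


BDP = bandwidth * RTT
= 10000 Mbps * 136 ms
= 10000 * 1e6 * 136 / 1000 bits
= 1360000000 bits
= 170000000 bytes
= 166015.625 KB
BDP = 1360000000 bits (170000000 bytes)


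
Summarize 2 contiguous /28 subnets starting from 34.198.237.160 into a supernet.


Original prefix: /28
Number of subnets: 2 = 2^1
New prefix = 28 - 1 = 27
Supernet: 34.198.237.160/27


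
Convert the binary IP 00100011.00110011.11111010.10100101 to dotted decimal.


00100011 = 35
00110011 = 51
11111010 = 250
10100101 = 165
IP: 35.51.250.165


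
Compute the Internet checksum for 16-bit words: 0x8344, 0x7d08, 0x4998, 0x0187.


Sum all words (with carry folding):
+ 0x8344 = 0x8344
+ 0x7d08 = 0x004d
+ 0x4998 = 0x49e5
+ 0x0187 = 0x4b6c
One's complement: ~0x4b6c
Checksum = 0xb493


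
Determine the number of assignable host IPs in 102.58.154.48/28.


Host bits = 32 - 28 = 4
Total addresses = 2^4 = 16
Usable = total - 2 (network and broadcast)
Usable hosts: 14


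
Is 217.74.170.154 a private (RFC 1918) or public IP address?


RFC 1918 private ranges:
  10.0.0.0/8 (10.0.0.0 - 10.255.255.255)
  172.16.0.0/12 (172.16.0.0 - 172.31.255.255)
  192.168.0.0/16 (192.168.0.0 - 192.168.255.255)
Public (not in any RFC 1918 range)


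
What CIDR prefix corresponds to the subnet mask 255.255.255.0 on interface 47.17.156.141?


Binary: 11111111.11111111.11111111.00000000
Count leading 1s
Prefix: /24


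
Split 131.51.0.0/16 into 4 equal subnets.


New prefix = 16 + 2 = 18
Each subnet has 16384 addresses
  131.51.0.0/18
  131.51.64.0/18
  131.51.128.0/18
  131.51.192.0/18
Subnets: 131.51.0.0/18, 131.51.64.0/18, 131.51.128.0/18, 131.51.192.0/18


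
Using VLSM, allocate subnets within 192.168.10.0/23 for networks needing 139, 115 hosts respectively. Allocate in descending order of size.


139 hosts -> /24 (254 usable): 192.168.10.0/24
115 hosts -> /25 (126 usable): 192.168.11.0/25
Allocation: 192.168.10.0/24 (139 hosts, 254 usable); 192.168.11.0/25 (115 hosts, 126 usable)


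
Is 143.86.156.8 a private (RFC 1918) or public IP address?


RFC 1918 private ranges:
  10.0.0.0/8 (10.0.0.0 - 10.255.255.255)
  172.16.0.0/12 (172.16.0.0 - 172.31.255.255)
  192.168.0.0/16 (192.168.0.0 - 192.168.255.255)
Public (not in any RFC 1918 range)


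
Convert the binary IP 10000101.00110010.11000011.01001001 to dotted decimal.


10000101 = 133
00110010 = 50
11000011 = 195
01001001 = 73
IP: 133.50.195.73


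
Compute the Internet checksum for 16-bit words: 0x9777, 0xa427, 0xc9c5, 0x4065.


Sum all words (with carry folding):
+ 0x9777 = 0x9777
+ 0xa427 = 0x3b9f
+ 0xc9c5 = 0x0565
+ 0x4065 = 0x45ca
One's complement: ~0x45ca
Checksum = 0xba35


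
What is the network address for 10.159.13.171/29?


IP:   00001010.10011111.00001101.10101011
Mask: 11111111.11111111.11111111.11111000
AND operation:
Net:  00001010.10011111.00001101.10101000
Network: 10.159.13.168/29


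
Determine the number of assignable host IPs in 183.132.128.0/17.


Host bits = 32 - 17 = 15
Total addresses = 2^15 = 32768
Usable = total - 2 (network and broadcast)
Usable hosts: 32766


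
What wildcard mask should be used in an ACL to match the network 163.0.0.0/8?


Subnet mask: 255.0.0.0
Wildcard = 255.255.255.255 - subnet mask
255 - 255 = 0
255 - 0 = 255
255 - 0 = 255
255 - 0 = 255
Wildcard: 0.255.255.255


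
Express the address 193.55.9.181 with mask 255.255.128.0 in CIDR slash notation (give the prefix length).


Binary: 11111111.11111111.10000000.00000000
Count leading 1s
Prefix: /17


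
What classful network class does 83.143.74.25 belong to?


First octet: 83
Binary: 01010011
0xxxxxxx -> Class A (1-126)
Class A, default mask 255.0.0.0 (/8)


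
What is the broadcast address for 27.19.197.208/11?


Network: 27.0.0.0/11
Host bits = 21
Set all host bits to 1:
Broadcast: 27.31.255.255


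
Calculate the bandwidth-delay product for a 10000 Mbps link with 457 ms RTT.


BDP = bandwidth * RTT
= 10000 Mbps * 457 ms
= 10000 * 1e6 * 457 / 1000 bits
= 4570000000 bits
= 571250000 bytes
= 557861.3281 KB
BDP = 4570000000 bits (571250000 bytes)


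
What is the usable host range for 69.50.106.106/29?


Network: 69.50.106.104
Broadcast: 69.50.106.111
First usable = network + 1
Last usable = broadcast - 1
Range: 69.50.106.105 to 69.50.106.110


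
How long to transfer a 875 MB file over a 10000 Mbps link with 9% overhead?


Effective throughput = 10000 * (1 - 9/100) = 9100 Mbps
File size in Mb = 875 * 8 = 7000 Mb
Time = 7000 / 9100
Time = 0.7692 seconds


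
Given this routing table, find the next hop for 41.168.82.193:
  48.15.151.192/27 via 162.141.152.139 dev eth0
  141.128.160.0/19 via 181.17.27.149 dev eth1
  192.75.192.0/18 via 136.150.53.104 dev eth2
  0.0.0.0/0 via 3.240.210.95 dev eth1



Longest prefix match for 41.168.82.193:
  /27 48.15.151.192: no
  /19 141.128.160.0: no
  /18 192.75.192.0: no
  /0 0.0.0.0: MATCH
Selected: next-hop 3.240.210.95 via eth1 (matched /0)


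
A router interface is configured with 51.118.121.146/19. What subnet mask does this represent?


/19 means 19 network bits, 13 host bits
Binary: 11111111111111111110000000000000
Mask: 255.255.224.0


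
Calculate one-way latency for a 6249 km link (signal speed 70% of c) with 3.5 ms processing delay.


Speed = 0.7 * 3e5 km/s = 210000 km/s
Propagation delay = 6249 / 210000 = 0.0298 s = 29.7571 ms
Processing delay = 3.5 ms
Total one-way latency = 33.2571 ms


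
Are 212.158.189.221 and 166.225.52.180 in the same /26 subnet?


Mask: 255.255.255.192
212.158.189.221 AND mask = 212.158.189.192
166.225.52.180 AND mask = 166.225.52.128
No, different subnets (212.158.189.192 vs 166.225.52.128)


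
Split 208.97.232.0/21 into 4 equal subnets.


New prefix = 21 + 2 = 23
Each subnet has 512 addresses
  208.97.232.0/23
  208.97.234.0/23
  208.97.236.0/23
  208.97.238.0/23
Subnets: 208.97.232.0/23, 208.97.234.0/23, 208.97.236.0/23, 208.97.238.0/23


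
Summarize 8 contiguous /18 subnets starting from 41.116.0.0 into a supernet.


Original prefix: /18
Number of subnets: 8 = 2^3
New prefix = 18 - 3 = 15
Supernet: 41.116.0.0/15


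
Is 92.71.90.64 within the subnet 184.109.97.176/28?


Subnet network: 184.109.97.176
Test IP AND mask: 92.71.90.64
No, 92.71.90.64 is not in 184.109.97.176/28


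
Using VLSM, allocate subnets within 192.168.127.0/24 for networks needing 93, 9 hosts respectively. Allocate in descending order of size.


93 hosts -> /25 (126 usable): 192.168.127.0/25
9 hosts -> /28 (14 usable): 192.168.127.128/28
Allocation: 192.168.127.0/25 (93 hosts, 126 usable); 192.168.127.128/28 (9 hosts, 14 usable)


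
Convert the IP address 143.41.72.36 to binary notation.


143 = 10001111
41 = 00101001
72 = 01001000
36 = 00100100
Binary: 10001111.00101001.01001000.00100100


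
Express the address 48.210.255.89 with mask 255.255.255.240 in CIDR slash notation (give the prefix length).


Binary: 11111111.11111111.11111111.11110000
Count leading 1s
Prefix: /28


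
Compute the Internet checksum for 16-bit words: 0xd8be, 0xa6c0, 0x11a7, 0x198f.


Sum all words (with carry folding):
+ 0xd8be = 0xd8be
+ 0xa6c0 = 0x7f7f
+ 0x11a7 = 0x9126
+ 0x198f = 0xaab5
One's complement: ~0xaab5
Checksum = 0x554a


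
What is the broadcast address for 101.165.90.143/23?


Network: 101.165.90.0/23
Host bits = 9
Set all host bits to 1:
Broadcast: 101.165.91.255


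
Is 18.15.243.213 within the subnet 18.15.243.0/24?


Subnet network: 18.15.243.0
Test IP AND mask: 18.15.243.0
Yes, 18.15.243.213 is in 18.15.243.0/24


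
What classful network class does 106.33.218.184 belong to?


First octet: 106
Binary: 01101010
0xxxxxxx -> Class A (1-126)
Class A, default mask 255.0.0.0 (/8)


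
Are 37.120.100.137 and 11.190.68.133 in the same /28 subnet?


Mask: 255.255.255.240
37.120.100.137 AND mask = 37.120.100.128
11.190.68.133 AND mask = 11.190.68.128
No, different subnets (37.120.100.128 vs 11.190.68.128)


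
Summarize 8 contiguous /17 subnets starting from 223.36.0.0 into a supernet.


Original prefix: /17
Number of subnets: 8 = 2^3
New prefix = 17 - 3 = 14
Supernet: 223.36.0.0/14


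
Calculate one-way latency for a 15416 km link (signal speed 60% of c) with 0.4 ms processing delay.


Speed = 0.6 * 3e5 km/s = 180000 km/s
Propagation delay = 15416 / 180000 = 0.0856 s = 85.6444 ms
Processing delay = 0.4 ms
Total one-way latency = 86.0444 ms


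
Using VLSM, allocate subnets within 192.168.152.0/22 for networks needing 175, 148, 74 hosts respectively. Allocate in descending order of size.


175 hosts -> /24 (254 usable): 192.168.152.0/24
148 hosts -> /24 (254 usable): 192.168.153.0/24
74 hosts -> /25 (126 usable): 192.168.154.0/25
Allocation: 192.168.152.0/24 (175 hosts, 254 usable); 192.168.153.0/24 (148 hosts, 254 usable); 192.168.154.0/25 (74 hosts, 126 usable)


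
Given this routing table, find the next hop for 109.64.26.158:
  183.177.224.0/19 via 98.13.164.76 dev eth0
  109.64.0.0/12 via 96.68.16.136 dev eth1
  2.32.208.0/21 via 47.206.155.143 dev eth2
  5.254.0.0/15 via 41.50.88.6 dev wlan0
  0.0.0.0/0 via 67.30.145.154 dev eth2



Longest prefix match for 109.64.26.158:
  /19 183.177.224.0: no
  /12 109.64.0.0: MATCH
  /21 2.32.208.0: no
  /15 5.254.0.0: no
  /0 0.0.0.0: MATCH
Selected: next-hop 96.68.16.136 via eth1 (matched /12)


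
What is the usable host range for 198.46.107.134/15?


Network: 198.46.0.0
Broadcast: 198.47.255.255
First usable = network + 1
Last usable = broadcast - 1
Range: 198.46.0.1 to 198.47.255.254


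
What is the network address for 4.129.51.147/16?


IP:   00000100.10000001.00110011.10010011
Mask: 11111111.11111111.00000000.00000000
AND operation:
Net:  00000100.10000001.00000000.00000000
Network: 4.129.0.0/16


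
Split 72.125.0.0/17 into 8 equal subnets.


New prefix = 17 + 3 = 20
Each subnet has 4096 addresses
  72.125.0.0/20
  72.125.16.0/20
  72.125.32.0/20
  72.125.48.0/20
  72.125.64.0/20
  72.125.80.0/20
  72.125.96.0/20
  72.125.112.0/20
Subnets: 72.125.0.0/20, 72.125.16.0/20, 72.125.32.0/20, 72.125.48.0/20, 72.125.64.0/20, 72.125.80.0/20, 72.125.96.0/20, 72.125.112.0/20


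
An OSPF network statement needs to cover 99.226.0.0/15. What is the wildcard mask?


Subnet mask: 255.254.0.0
Wildcard = 255.255.255.255 - subnet mask
255 - 255 = 0
255 - 254 = 1
255 - 0 = 255
255 - 0 = 255
Wildcard: 0.1.255.255


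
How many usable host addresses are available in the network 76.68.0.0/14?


Host bits = 32 - 14 = 18
Total addresses = 2^18 = 262144
Usable = total - 2 (network and broadcast)
Usable hosts: 262142


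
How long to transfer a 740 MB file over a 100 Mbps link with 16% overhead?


Effective throughput = 100 * (1 - 16/100) = 84 Mbps
File size in Mb = 740 * 8 = 5920 Mb
Time = 5920 / 84
Time = 70.4762 seconds


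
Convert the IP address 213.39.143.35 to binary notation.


213 = 11010101
39 = 00100111
143 = 10001111
35 = 00100011
Binary: 11010101.00100111.10001111.00100011


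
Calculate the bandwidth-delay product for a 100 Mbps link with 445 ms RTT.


BDP = bandwidth * RTT
= 100 Mbps * 445 ms
= 100 * 1e6 * 445 / 1000 bits
= 44500000 bits
= 5562500 bytes
= 5432.1289 KB
BDP = 44500000 bits (5562500 bytes)


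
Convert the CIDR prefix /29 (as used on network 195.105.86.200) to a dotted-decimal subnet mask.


/29 means 29 network bits, 3 host bits
Binary: 11111111111111111111111111111000
Mask: 255.255.255.248


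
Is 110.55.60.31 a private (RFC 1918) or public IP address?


RFC 1918 private ranges:
  10.0.0.0/8 (10.0.0.0 - 10.255.255.255)
  172.16.0.0/12 (172.16.0.0 - 172.31.255.255)
  192.168.0.0/16 (192.168.0.0 - 192.168.255.255)
Public (not in any RFC 1918 range)


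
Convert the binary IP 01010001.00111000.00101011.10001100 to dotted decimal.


01010001 = 81
00111000 = 56
00101011 = 43
10001100 = 140
IP: 81.56.43.140


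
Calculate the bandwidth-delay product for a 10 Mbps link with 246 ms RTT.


BDP = bandwidth * RTT
= 10 Mbps * 246 ms
= 10 * 1e6 * 246 / 1000 bits
= 2460000 bits
= 307500 bytes
= 300.293 KB
BDP = 2460000 bits (307500 bytes)


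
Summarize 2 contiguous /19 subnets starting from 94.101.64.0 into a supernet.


Original prefix: /19
Number of subnets: 2 = 2^1
New prefix = 19 - 1 = 18
Supernet: 94.101.64.0/18


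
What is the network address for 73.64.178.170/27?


IP:   01001001.01000000.10110010.10101010
Mask: 11111111.11111111.11111111.11100000
AND operation:
Net:  01001001.01000000.10110010.10100000
Network: 73.64.178.160/27


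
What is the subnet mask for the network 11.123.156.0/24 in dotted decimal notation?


/24 means 24 network bits, 8 host bits
Binary: 11111111111111111111111100000000
Mask: 255.255.255.0


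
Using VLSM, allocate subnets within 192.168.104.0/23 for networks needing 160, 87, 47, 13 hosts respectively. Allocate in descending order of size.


160 hosts -> /24 (254 usable): 192.168.104.0/24
87 hosts -> /25 (126 usable): 192.168.105.0/25
47 hosts -> /26 (62 usable): 192.168.105.128/26
13 hosts -> /28 (14 usable): 192.168.105.192/28
Allocation: 192.168.104.0/24 (160 hosts, 254 usable); 192.168.105.0/25 (87 hosts, 126 usable); 192.168.105.128/26 (47 hosts, 62 usable); 192.168.105.192/28 (13 hosts, 14 usable)


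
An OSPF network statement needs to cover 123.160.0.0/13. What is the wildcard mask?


Subnet mask: 255.248.0.0
Wildcard = 255.255.255.255 - subnet mask
255 - 255 = 0
255 - 248 = 7
255 - 0 = 255
255 - 0 = 255
Wildcard: 0.7.255.255


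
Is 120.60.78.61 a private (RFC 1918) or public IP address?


RFC 1918 private ranges:
  10.0.0.0/8 (10.0.0.0 - 10.255.255.255)
  172.16.0.0/12 (172.16.0.0 - 172.31.255.255)
  192.168.0.0/16 (192.168.0.0 - 192.168.255.255)
Public (not in any RFC 1918 range)


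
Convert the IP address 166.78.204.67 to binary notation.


166 = 10100110
78 = 01001110
204 = 11001100
67 = 01000011
Binary: 10100110.01001110.11001100.01000011


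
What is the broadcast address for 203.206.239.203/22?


Network: 203.206.236.0/22
Host bits = 10
Set all host bits to 1:
Broadcast: 203.206.239.255


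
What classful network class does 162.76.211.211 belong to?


First octet: 162
Binary: 10100010
10xxxxxx -> Class B (128-191)
Class B, default mask 255.255.0.0 (/16)


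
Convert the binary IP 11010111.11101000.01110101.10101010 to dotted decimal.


11010111 = 215
11101000 = 232
01110101 = 117
10101010 = 170
IP: 215.232.117.170


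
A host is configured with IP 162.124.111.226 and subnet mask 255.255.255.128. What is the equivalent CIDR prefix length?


Binary: 11111111.11111111.11111111.10000000
Count leading 1s
Prefix: /25


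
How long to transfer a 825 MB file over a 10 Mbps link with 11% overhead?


Effective throughput = 10 * (1 - 11/100) = 8.9 Mbps
File size in Mb = 825 * 8 = 6600 Mb
Time = 6600 / 8.9
Time = 741.573 seconds


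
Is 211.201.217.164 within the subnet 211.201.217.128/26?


Subnet network: 211.201.217.128
Test IP AND mask: 211.201.217.128
Yes, 211.201.217.164 is in 211.201.217.128/26


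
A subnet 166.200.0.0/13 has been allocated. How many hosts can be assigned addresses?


Host bits = 32 - 13 = 19
Total addresses = 2^19 = 524288
Usable = total - 2 (network and broadcast)
Usable hosts: 524286


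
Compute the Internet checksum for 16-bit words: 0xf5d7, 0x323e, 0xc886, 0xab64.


Sum all words (with carry folding):
+ 0xf5d7 = 0xf5d7
+ 0x323e = 0x2816
+ 0xc886 = 0xf09c
+ 0xab64 = 0x9c01
One's complement: ~0x9c01
Checksum = 0x63fe


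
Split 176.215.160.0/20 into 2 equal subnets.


New prefix = 20 + 1 = 21
Each subnet has 2048 addresses
  176.215.160.0/21
  176.215.168.0/21
Subnets: 176.215.160.0/21, 176.215.168.0/21


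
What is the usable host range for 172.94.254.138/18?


Network: 172.94.192.0
Broadcast: 172.94.255.255
First usable = network + 1
Last usable = broadcast - 1
Range: 172.94.192.1 to 172.94.255.254


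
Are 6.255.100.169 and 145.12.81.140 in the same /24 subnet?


Mask: 255.255.255.0
6.255.100.169 AND mask = 6.255.100.0
145.12.81.140 AND mask = 145.12.81.0
No, different subnets (6.255.100.0 vs 145.12.81.0)


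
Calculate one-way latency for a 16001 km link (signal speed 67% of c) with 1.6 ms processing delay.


Speed = 0.67 * 3e5 km/s = 201000 km/s
Propagation delay = 16001 / 201000 = 0.0796 s = 79.607 ms
Processing delay = 1.6 ms
Total one-way latency = 81.207 ms


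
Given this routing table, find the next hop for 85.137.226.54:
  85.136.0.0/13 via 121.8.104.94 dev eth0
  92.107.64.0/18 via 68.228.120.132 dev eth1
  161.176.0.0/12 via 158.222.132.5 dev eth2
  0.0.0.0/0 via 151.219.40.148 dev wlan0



Longest prefix match for 85.137.226.54:
  /13 85.136.0.0: MATCH
  /18 92.107.64.0: no
  /12 161.176.0.0: no
  /0 0.0.0.0: MATCH
Selected: next-hop 121.8.104.94 via eth0 (matched /13)


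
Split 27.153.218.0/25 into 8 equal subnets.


New prefix = 25 + 3 = 28
Each subnet has 16 addresses
  27.153.218.0/28
  27.153.218.16/28
  27.153.218.32/28
  27.153.218.48/28
  27.153.218.64/28
  27.153.218.80/28
  27.153.218.96/28
  27.153.218.112/28
Subnets: 27.153.218.0/28, 27.153.218.16/28, 27.153.218.32/28, 27.153.218.48/28, 27.153.218.64/28, 27.153.218.80/28, 27.153.218.96/28, 27.153.218.112/28


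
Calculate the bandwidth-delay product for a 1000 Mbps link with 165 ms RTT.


BDP = bandwidth * RTT
= 1000 Mbps * 165 ms
= 1000 * 1e6 * 165 / 1000 bits
= 165000000 bits
= 20625000 bytes
= 20141.6016 KB
BDP = 165000000 bits (20625000 bytes)


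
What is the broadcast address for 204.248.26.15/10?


Network: 204.192.0.0/10
Host bits = 22
Set all host bits to 1:
Broadcast: 204.255.255.255


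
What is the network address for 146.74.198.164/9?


IP:   10010010.01001010.11000110.10100100
Mask: 11111111.10000000.00000000.00000000
AND operation:
Net:  10010010.00000000.00000000.00000000
Network: 146.0.0.0/9


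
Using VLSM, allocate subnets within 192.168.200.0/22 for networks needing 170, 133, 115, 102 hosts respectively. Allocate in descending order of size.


170 hosts -> /24 (254 usable): 192.168.200.0/24
133 hosts -> /24 (254 usable): 192.168.201.0/24
115 hosts -> /25 (126 usable): 192.168.202.0/25
102 hosts -> /25 (126 usable): 192.168.202.128/25
Allocation: 192.168.200.0/24 (170 hosts, 254 usable); 192.168.201.0/24 (133 hosts, 254 usable); 192.168.202.0/25 (115 hosts, 126 usable); 192.168.202.128/25 (102 hosts, 126 usable)


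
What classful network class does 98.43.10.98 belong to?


First octet: 98
Binary: 01100010
0xxxxxxx -> Class A (1-126)
Class A, default mask 255.0.0.0 (/8)


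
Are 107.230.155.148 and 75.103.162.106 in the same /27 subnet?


Mask: 255.255.255.224
107.230.155.148 AND mask = 107.230.155.128
75.103.162.106 AND mask = 75.103.162.96
No, different subnets (107.230.155.128 vs 75.103.162.96)


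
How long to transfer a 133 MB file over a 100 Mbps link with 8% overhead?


Effective throughput = 100 * (1 - 8/100) = 92 Mbps
File size in Mb = 133 * 8 = 1064 Mb
Time = 1064 / 92
Time = 11.5652 seconds


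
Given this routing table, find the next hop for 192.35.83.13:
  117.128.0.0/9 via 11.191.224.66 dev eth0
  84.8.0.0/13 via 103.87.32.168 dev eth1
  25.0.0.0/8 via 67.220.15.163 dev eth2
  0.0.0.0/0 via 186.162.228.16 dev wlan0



Longest prefix match for 192.35.83.13:
  /9 117.128.0.0: no
  /13 84.8.0.0: no
  /8 25.0.0.0: no
  /0 0.0.0.0: MATCH
Selected: next-hop 186.162.228.16 via wlan0 (matched /0)


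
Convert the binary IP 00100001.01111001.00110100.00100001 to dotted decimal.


00100001 = 33
01111001 = 121
00110100 = 52
00100001 = 33
IP: 33.121.52.33


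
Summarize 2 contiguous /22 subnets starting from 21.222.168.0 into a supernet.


Original prefix: /22
Number of subnets: 2 = 2^1
New prefix = 22 - 1 = 21
Supernet: 21.222.168.0/21


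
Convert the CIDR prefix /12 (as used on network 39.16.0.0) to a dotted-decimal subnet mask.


/12 means 12 network bits, 20 host bits
Binary: 11111111111100000000000000000000
Mask: 255.240.0.0


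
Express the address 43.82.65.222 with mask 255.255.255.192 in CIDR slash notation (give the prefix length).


Binary: 11111111.11111111.11111111.11000000
Count leading 1s
Prefix: /26


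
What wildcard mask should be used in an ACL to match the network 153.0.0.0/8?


Subnet mask: 255.0.0.0
Wildcard = 255.255.255.255 - subnet mask
255 - 255 = 0
255 - 0 = 255
255 - 0 = 255
255 - 0 = 255
Wildcard: 0.255.255.255


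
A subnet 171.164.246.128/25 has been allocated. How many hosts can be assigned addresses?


Host bits = 32 - 25 = 7
Total addresses = 2^7 = 128
Usable = total - 2 (network and broadcast)
Usable hosts: 126


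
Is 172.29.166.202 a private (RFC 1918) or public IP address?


RFC 1918 private ranges:
  10.0.0.0/8 (10.0.0.0 - 10.255.255.255)
  172.16.0.0/12 (172.16.0.0 - 172.31.255.255)
  192.168.0.0/16 (192.168.0.0 - 192.168.255.255)
Private (in 172.16.0.0/12)


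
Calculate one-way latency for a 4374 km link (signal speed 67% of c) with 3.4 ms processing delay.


Speed = 0.67 * 3e5 km/s = 201000 km/s
Propagation delay = 4374 / 201000 = 0.0218 s = 21.7612 ms
Processing delay = 3.4 ms
Total one-way latency = 25.1612 ms


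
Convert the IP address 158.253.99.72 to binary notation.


158 = 10011110
253 = 11111101
99 = 01100011
72 = 01001000
Binary: 10011110.11111101.01100011.01001000


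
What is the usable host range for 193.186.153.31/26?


Network: 193.186.153.0
Broadcast: 193.186.153.63
First usable = network + 1
Last usable = broadcast - 1
Range: 193.186.153.1 to 193.186.153.62


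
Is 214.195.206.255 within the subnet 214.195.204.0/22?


Subnet network: 214.195.204.0
Test IP AND mask: 214.195.204.0
Yes, 214.195.206.255 is in 214.195.204.0/22


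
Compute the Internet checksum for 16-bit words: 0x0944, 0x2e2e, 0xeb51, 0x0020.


Sum all words (with carry folding):
+ 0x0944 = 0x0944
+ 0x2e2e = 0x3772
+ 0xeb51 = 0x22c4
+ 0x0020 = 0x22e4
One's complement: ~0x22e4
Checksum = 0xdd1b


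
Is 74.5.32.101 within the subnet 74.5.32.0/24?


Subnet network: 74.5.32.0
Test IP AND mask: 74.5.32.0
Yes, 74.5.32.101 is in 74.5.32.0/24


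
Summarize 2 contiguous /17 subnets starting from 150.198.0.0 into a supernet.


Original prefix: /17
Number of subnets: 2 = 2^1
New prefix = 17 - 1 = 16
Supernet: 150.198.0.0/16


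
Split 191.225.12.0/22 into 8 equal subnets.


New prefix = 22 + 3 = 25
Each subnet has 128 addresses
  191.225.12.0/25
  191.225.12.128/25
  191.225.13.0/25
  191.225.13.128/25
  191.225.14.0/25
  191.225.14.128/25
  191.225.15.0/25
  191.225.15.128/25
Subnets: 191.225.12.0/25, 191.225.12.128/25, 191.225.13.0/25, 191.225.13.128/25, 191.225.14.0/25, 191.225.14.128/25, 191.225.15.0/25, 191.225.15.128/25


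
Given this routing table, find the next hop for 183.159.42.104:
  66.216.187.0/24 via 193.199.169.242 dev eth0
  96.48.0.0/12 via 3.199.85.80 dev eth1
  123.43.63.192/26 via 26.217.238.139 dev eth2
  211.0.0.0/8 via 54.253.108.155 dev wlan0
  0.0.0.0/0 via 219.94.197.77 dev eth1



Longest prefix match for 183.159.42.104:
  /24 66.216.187.0: no
  /12 96.48.0.0: no
  /26 123.43.63.192: no
  /8 211.0.0.0: no
  /0 0.0.0.0: MATCH
Selected: next-hop 219.94.197.77 via eth1 (matched /0)


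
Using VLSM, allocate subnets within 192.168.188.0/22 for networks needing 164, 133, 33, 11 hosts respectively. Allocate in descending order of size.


164 hosts -> /24 (254 usable): 192.168.188.0/24
133 hosts -> /24 (254 usable): 192.168.189.0/24
33 hosts -> /26 (62 usable): 192.168.190.0/26
11 hosts -> /28 (14 usable): 192.168.190.64/28
Allocation: 192.168.188.0/24 (164 hosts, 254 usable); 192.168.189.0/24 (133 hosts, 254 usable); 192.168.190.0/26 (33 hosts, 62 usable); 192.168.190.64/28 (11 hosts, 14 usable)


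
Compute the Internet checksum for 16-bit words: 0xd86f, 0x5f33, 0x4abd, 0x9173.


Sum all words (with carry folding):
+ 0xd86f = 0xd86f
+ 0x5f33 = 0x37a3
+ 0x4abd = 0x8260
+ 0x9173 = 0x13d4
One's complement: ~0x13d4
Checksum = 0xec2b
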